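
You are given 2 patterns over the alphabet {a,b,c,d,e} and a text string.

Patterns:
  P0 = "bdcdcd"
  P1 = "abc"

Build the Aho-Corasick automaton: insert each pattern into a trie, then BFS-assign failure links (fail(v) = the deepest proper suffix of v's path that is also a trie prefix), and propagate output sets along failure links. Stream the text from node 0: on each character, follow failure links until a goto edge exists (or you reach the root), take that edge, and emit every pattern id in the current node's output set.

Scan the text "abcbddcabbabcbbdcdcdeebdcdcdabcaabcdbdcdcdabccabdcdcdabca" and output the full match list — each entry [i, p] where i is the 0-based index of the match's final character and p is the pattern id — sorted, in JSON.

Build:
Trie nodes:
  0='ε' goto a→7 b→1
  1='b' goto d→2
  2='bd' goto c→3
  3='bdc' goto d→4
  4='bdcd' goto c→5
  5='bdcdc' goto d→6
  6='bdcdcd' goto ·  [P0 ends]
  7='a' goto b→8
  8='ab' goto c→9
  9='abc' goto ·  [P1 ends]

Failure links (BFS by depth):
  n1('b'): parent n0 fail=0; on 'b' 0 → fail=0;  out ∅∪∅=∅
  n7('a'): parent n0 fail=0; on 'a' 0 → fail=0;  out ∅∪∅=∅
  n2('bd'): parent n1 fail=0; on 'd' 0 → fail=0;  out ∅∪∅=∅
  n8('ab'): parent n7 fail=0; on 'b' 0 → fail=1;  out ∅∪∅=∅
  n3('bdc'): parent n2 fail=0; on 'c' 0 → fail=0;  out ∅∪∅=∅
  n9('abc'): parent n8 fail=1; on 'c' 1→0 → fail=0;  out {1}∪∅={1}
  n4('bdcd'): parent n3 fail=0; on 'd' 0 → fail=0;  out ∅∪∅=∅
  n5('bdcdc'): parent n4 fail=0; on 'c' 0 → fail=0;  out ∅∪∅=∅
  n6('bdcdcd'): parent n5 fail=0; on 'd' 0 → fail=0;  out {0}∪∅={0}

Text stream:
[0] read 'a'  n0⇒n7
[1] read 'b'  n7⇒n8
[2] read 'c'  n8⇒n9  ** P1@[0:2]
[3] read 'b'  n9⇒n1 (via fail)
[4] read 'd'  n1⇒n2
[5] read 'd'  n2⇒n0 (via fail)
[6] read 'c'  n0⇒n0
[7] read 'a'  n0⇒n7
[8] read 'b'  n7⇒n8
[9] read 'b'  n8⇒n1 (via fail)
[10] read 'a'  n1⇒n7 (via fail)
[11] read 'b'  n7⇒n8
[12] read 'c'  n8⇒n9  ** P1@[10:12]
[13] read 'b'  n9⇒n1 (via fail)
[14] read 'b'  n1⇒n1 (via fail)
[15] read 'd'  n1⇒n2
[16] read 'c'  n2⇒n3
[17] read 'd'  n3⇒n4
[18] read 'c'  n4⇒n5
[19] read 'd'  n5⇒n6  ** P0@[14:19]
[20] read 'e'  n6⇒n0 (via fail)
[21] read 'e'  n0⇒n0
[22] read 'b'  n0⇒n1
[23] read 'd'  n1⇒n2
[24] read 'c'  n2⇒n3
[25] read 'd'  n3⇒n4
[26] read 'c'  n4⇒n5
[27] read 'd'  n5⇒n6  ** P0@[22:27]
[28] read 'a'  n6⇒n7 (via fail)
[29] read 'b'  n7⇒n8
[30] read 'c'  n8⇒n9  ** P1@[28:30]
[31] read 'a'  n9⇒n7 (via fail)
[32] read 'a'  n7⇒n7 (via fail)
[33] read 'b'  n7⇒n8
[34] read 'c'  n8⇒n9  ** P1@[32:34]
[35] read 'd'  n9⇒n0 (via fail)
[36] read 'b'  n0⇒n1
[37] read 'd'  n1⇒n2
[38] read 'c'  n2⇒n3
[39] read 'd'  n3⇒n4
[40] read 'c'  n4⇒n5
[41] read 'd'  n5⇒n6  ** P0@[36:41]
[42] read 'a'  n6⇒n7 (via fail)
[43] read 'b'  n7⇒n8
[44] read 'c'  n8⇒n9  ** P1@[42:44]
[45] read 'c'  n9⇒n0 (via fail)
[46] read 'a'  n0⇒n7
[47] read 'b'  n7⇒n8
[48] read 'd'  n8⇒n2 (via fail)
[49] read 'c'  n2⇒n3
[50] read 'd'  n3⇒n4
[51] read 'c'  n4⇒n5
[52] read 'd'  n5⇒n6  ** P0@[47:52]
[53] read 'a'  n6⇒n7 (via fail)
[54] read 'b'  n7⇒n8
[55] read 'c'  n8⇒n9  ** P1@[53:55]
[56] read 'a'  n9⇒n7 (via fail)

Result: [[2,1],[12,1],[19,0],[27,0],[30,1],[34,1],[41,0],[44,1],[52,0],[55,1]]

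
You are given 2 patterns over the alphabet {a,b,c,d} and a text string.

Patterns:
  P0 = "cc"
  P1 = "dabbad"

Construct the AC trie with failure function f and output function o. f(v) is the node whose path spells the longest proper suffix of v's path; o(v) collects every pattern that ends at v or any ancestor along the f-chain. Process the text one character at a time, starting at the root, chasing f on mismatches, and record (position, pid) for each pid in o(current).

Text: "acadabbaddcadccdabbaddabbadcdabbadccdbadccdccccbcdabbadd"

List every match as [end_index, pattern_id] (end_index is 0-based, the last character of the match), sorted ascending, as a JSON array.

Build automaton:
Trie nodes:
  n0 'ε': c→1 d→3
  n1 'c': c→2
  n2 'cc': ·  [P0 ends]
  n3 'd': a→4
  n4 'da': b→5
  n5 'dab': b→6
  n6 'dabb': a→7
  n7 'dabba': d→8
  n8 'dabbad': ·  [P1 ends]

Failure links (BFS by depth):
  fail(1) 'c': from fail(0)=0 chase 'c': 0 ⇒ 0;  out=∅∪out(0)=∅
  fail(3) 'd': from fail(0)=0 chase 'd': 0 ⇒ 0;  out=∅∪out(0)=∅
  fail(2) 'cc': from fail(1)=0 chase 'c': 0 ⇒ 1;  out={0}∪out(1)={0}
  fail(4) 'da': from fail(3)=0 chase 'a': 0 ⇒ 0;  out=∅∪out(0)=∅
  fail(5) 'dab': from fail(4)=0 chase 'b': 0 ⇒ 0;  out=∅∪out(0)=∅
  fail(6) 'dabb': from fail(5)=0 chase 'b': 0 ⇒ 0;  out=∅∪out(0)=∅
  fail(7) 'dabba': from fail(6)=0 chase 'a': 0 ⇒ 0;  out=∅∪out(0)=∅
  fail(8) 'dabbad': from fail(7)=0 chase 'd': 0 ⇒ 3;  out={1}∪out(3)={1}

Text stream:
pos 0 'a': at 0
pos 1 'c': at 1
pos 2 'a': at 0 (via fail)
pos 3 'd': at 3
pos 4 'a': at 4
pos 5 'b': at 5
pos 6 'b': at 6
pos 7 'a': at 7
pos 8 'd': at 8  → match P1@[3:8]
pos 9 'd': at 3 (via fail)
pos 10 'c': at 1 (via fail)
pos 11 'a': at 0 (via fail)
pos 12 'd': at 3
pos 13 'c': at 1 (via fail)
pos 14 'c': at 2  → match P0@[13:14]
pos 15 'd': at 3 (via fail)
pos 16 'a': at 4
pos 17 'b': at 5
pos 18 'b': at 6
pos 19 'a': at 7
pos 20 'd': at 8  → match P1@[15:20]
pos 21 'd': at 3 (via fail)
pos 22 'a': at 4
pos 23 'b': at 5
pos 24 'b': at 6
pos 25 'a': at 7
pos 26 'd': at 8  → match P1@[21:26]
pos 27 'c': at 1 (via fail)
pos 28 'd': at 3 (via fail)
pos 29 'a': at 4
pos 30 'b': at 5
pos 31 'b': at 6
pos 32 'a': at 7
pos 33 'd': at 8  → match P1@[28:33]
pos 34 'c': at 1 (via fail)
pos 35 'c': at 2  → match P0@[34:35]
pos 36 'd': at 3 (via fail)
pos 37 'b': at 0 (via fail)
pos 38 'a': at 0
pos 39 'd': at 3
pos 40 'c': at 1 (via fail)
pos 41 'c': at 2  → match P0@[40:41]
pos 42 'd': at 3 (via fail)
pos 43 'c': at 1 (via fail)
pos 44 'c': at 2  → match P0@[43:44]
pos 45 'c': at 2 (via fail)  → match P0@[44:45]
pos 46 'c': at 2 (via fail)  → match P0@[45:46]
pos 47 'b': at 0 (via fail)
pos 48 'c': at 1
pos 49 'd': at 3 (via fail)
pos 50 'a': at 4
pos 51 'b': at 5
pos 52 'b': at 6
pos 53 'a': at 7
pos 54 'd': at 8  → match P1@[49:54]
pos 55 'd': at 3 (via fail)

Matches: [[8,1],[14,0],[20,1],[26,1],[33,1],[35,0],[41,0],[44,0],[45,0],[46,0],[54,1]]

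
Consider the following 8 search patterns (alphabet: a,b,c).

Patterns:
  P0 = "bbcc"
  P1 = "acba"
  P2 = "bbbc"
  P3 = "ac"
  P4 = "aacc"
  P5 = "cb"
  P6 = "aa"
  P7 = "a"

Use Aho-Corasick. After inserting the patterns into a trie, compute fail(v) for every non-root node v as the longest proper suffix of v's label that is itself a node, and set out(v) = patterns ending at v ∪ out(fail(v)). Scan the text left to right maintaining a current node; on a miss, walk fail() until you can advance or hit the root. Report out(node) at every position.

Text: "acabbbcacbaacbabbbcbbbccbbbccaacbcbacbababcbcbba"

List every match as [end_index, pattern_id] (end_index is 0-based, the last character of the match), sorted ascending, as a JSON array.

Build automaton:
Trie (insert patterns):
  n0 'ε': a→5 b→1 c→14
  n1 'b': b→2
  n2 'bb': b→9 c→3
  n3 'bbc': c→4
  n4 'bbcc': ·  [P0 ends]
  n5 'a': a→11 c→6  [P7 ends]
  n6 'ac': b→7  [P3 ends]
  n7 'acb': a→8
  n8 'acba': ·  [P1 ends]
  n9 'bbb': c→10
  n10 'bbbc': ·  [P2 ends]
  n11 'aa': c→12  [P6 ends]
  n12 'aac': c→13
  n13 'aacc': ·  [P4 ends]
  n14 'c': b→15
  n15 'cb': ·  [P5 ends]

Failure links (BFS by depth):
  n1('b'): parent n0 fail=0; on 'b' 0 → fail=0;  out ∅∪∅=∅
  n5('a'): parent n0 fail=0; on 'a' 0 → fail=0;  out {7}∪∅={7}
  n14('c'): parent n0 fail=0; on 'c' 0 → fail=0;  out ∅∪∅=∅
  n2('bb'): parent n1 fail=0; on 'b' 0 → fail=1;  out ∅∪∅=∅
  n6('ac'): parent n5 fail=0; on 'c' 0 → fail=14;  out {3}∪∅={3}
  n11('aa'): parent n5 fail=0; on 'a' 0 → fail=5;  out {6}∪{7}={6,7}
  n15('cb'): parent n14 fail=0; on 'b' 0 → fail=1;  out {5}∪∅={5}
  n3('bbc'): parent n2 fail=1; on 'c' 1→0 → fail=14;  out ∅∪∅=∅
  n7('acb'): parent n6 fail=14; on 'b' 14 → fail=15;  out ∅∪{5}={5}
  n9('bbb'): parent n2 fail=1; on 'b' 1 → fail=2;  out ∅∪∅=∅
  n12('aac'): parent n11 fail=5; on 'c' 5 → fail=6;  out ∅∪{3}={3}
  n4('bbcc'): parent n3 fail=14; on 'c' 14→0 → fail=14;  out {0}∪∅={0}
  n8('acba'): parent n7 fail=15; on 'a' 15→1→0 → fail=5;  out {1}∪{7}={1,7}
  n10('bbbc'): parent n9 fail=2; on 'c' 2 → fail=3;  out {2}∪∅={2}
  n13('aacc'): parent n12 fail=6; on 'c' 6→14→0 → fail=14;  out {4}∪∅={4}

Scan:
[0] read 'a'  n0⇒n5  ** P7@[0:0]
[1] read 'c'  n5⇒n6  ** P3@[0:1]
[2] read 'a'  n6⇒n5 (via fail)  ** P7@[2:2]
[3] read 'b'  n5⇒n1 (via fail)
[4] read 'b'  n1⇒n2
[5] read 'b'  n2⇒n9
[6] read 'c'  n9⇒n10  ** P2@[3:6]
[7] read 'a'  n10⇒n5 (via fail)  ** P7@[7:7]
[8] read 'c'  n5⇒n6  ** P3@[7:8]
[9] read 'b'  n6⇒n7  ** P5@[8:9]
[10] read 'a'  n7⇒n8  ** P1@[7:10],P7@[10:10]
[11] read 'a'  n8⇒n11 (via fail)  ** P6@[10:11],P7@[11:11]
[12] read 'c'  n11⇒n12  ** P3@[11:12]
[13] read 'b'  n12⇒n7 (via fail)  ** P5@[12:13]
[14] read 'a'  n7⇒n8  ** P1@[11:14],P7@[14:14]
[15] read 'b'  n8⇒n1 (via fail)
[16] read 'b'  n1⇒n2
[17] read 'b'  n2⇒n9
[18] read 'c'  n9⇒n10  ** P2@[15:18]
[19] read 'b'  n10⇒n15 (via fail)  ** P5@[18:19]
[20] read 'b'  n15⇒n2 (via fail)
[21] read 'b'  n2⇒n9
[22] read 'c'  n9⇒n10  ** P2@[19:22]
[23] read 'c'  n10⇒n4 (via fail)  ** P0@[20:23]
[24] read 'b'  n4⇒n15 (via fail)  ** P5@[23:24]
[25] read 'b'  n15⇒n2 (via fail)
[26] read 'b'  n2⇒n9
[27] read 'c'  n9⇒n10  ** P2@[24:27]
[28] read 'c'  n10⇒n4 (via fail)  ** P0@[25:28]
[29] read 'a'  n4⇒n5 (via fail)  ** P7@[29:29]
[30] read 'a'  n5⇒n11  ** P6@[29:30],P7@[30:30]
[31] read 'c'  n11⇒n12  ** P3@[30:31]
[32] read 'b'  n12⇒n7 (via fail)  ** P5@[31:32]
[33] read 'c'  n7⇒n14 (via fail)
[34] read 'b'  n14⇒n15  ** P5@[33:34]
[35] read 'a'  n15⇒n5 (via fail)  ** P7@[35:35]
[36] read 'c'  n5⇒n6  ** P3@[35:36]
[37] read 'b'  n6⇒n7  ** P5@[36:37]
[38] read 'a'  n7⇒n8  ** P1@[35:38],P7@[38:38]
[39] read 'b'  n8⇒n1 (via fail)
[40] read 'a'  n1⇒n5 (via fail)  ** P7@[40:40]
[41] read 'b'  n5⇒n1 (via fail)
[42] read 'c'  n1⇒n14 (via fail)
[43] read 'b'  n14⇒n15  ** P5@[42:43]
[44] read 'c'  n15⇒n14 (via fail)
[45] read 'b'  n14⇒n15  ** P5@[44:45]
[46] read 'b'  n15⇒n2 (via fail)
[47] read 'a'  n2⇒n5 (via fail)  ** P7@[47:47]

Result: [[0,7],[1,3],[2,7],[6,2],[7,7],[8,3],[9,5],[10,1],[10,7],[11,6],[11,7],[12,3],[13,5],[14,1],[14,7],[18,2],[19,5],[22,2],[23,0],[24,5],[27,2],[28,0],[29,7],[30,6],[30,7],[31,3],[32,5],[34,5],[35,7],[36,3],[37,5],[38,1],[38,7],[40,7],[43,5],[45,5],[47,7]]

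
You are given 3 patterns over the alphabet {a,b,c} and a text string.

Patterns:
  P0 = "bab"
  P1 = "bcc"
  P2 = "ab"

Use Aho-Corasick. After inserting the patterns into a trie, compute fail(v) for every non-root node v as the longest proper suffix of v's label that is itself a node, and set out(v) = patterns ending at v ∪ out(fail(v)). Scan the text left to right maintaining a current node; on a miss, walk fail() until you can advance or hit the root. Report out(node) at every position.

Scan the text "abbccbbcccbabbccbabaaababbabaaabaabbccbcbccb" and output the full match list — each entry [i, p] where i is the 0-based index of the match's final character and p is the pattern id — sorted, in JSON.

Construct AC machine:
Trie (insert patterns):
  0='ε' goto a→6 b→1
  1='b' goto a→2 c→4
  2='ba' goto b→3
  3='bab' goto ·  [P0 ends]
  4='bc' goto c→5
  5='bcc' goto ·  [P1 ends]
  6='a' goto b→7
  7='ab' goto ·  [P2 ends]

BFS fail/out derivation:
  fail(1) 'b': from fail(0)=0 chase 'b': 0 ⇒ 0;  out=∅∪out(0)=∅
  fail(6) 'a': from fail(0)=0 chase 'a': 0 ⇒ 0;  out=∅∪out(0)=∅
  fail(2) 'ba': from fail(1)=0 chase 'a': 0 ⇒ 6;  out=∅∪out(6)=∅
  fail(4) 'bc': from fail(1)=0 chase 'c': 0 ⇒ 0;  out=∅∪out(0)=∅
  fail(7) 'ab': from fail(6)=0 chase 'b': 0 ⇒ 1;  out={2}∪out(1)={2}
  fail(3) 'bab': from fail(2)=6 chase 'b': 6 ⇒ 7;  out={0}∪out(7)={0,2}
  fail(5) 'bcc': from fail(4)=0 chase 'c': 0 ⇒ 0;  out={1}∪out(0)={1}

Run:
i=0 'a': node 0→6
i=1 'b': node 6→7  ** P2@[0:1]
i=2 'b': node 7→1 (fail-walked)
i=3 'c': node 1→4
i=4 'c': node 4→5  ** P1@[2:4]
i=5 'b': node 5→1 (fail-walked)
i=6 'b': node 1→1 (fail-walked)
i=7 'c': node 1→4
i=8 'c': node 4→5  ** P1@[6:8]
i=9 'c': node 5→0 (fail-walked)
i=10 'b': node 0→1
i=11 'a': node 1→2
i=12 'b': node 2→3  ** P0@[10:12],P2@[11:12]
i=13 'b': node 3→1 (fail-walked)
i=14 'c': node 1→4
i=15 'c': node 4→5  ** P1@[13:15]
i=16 'b': node 5→1 (fail-walked)
i=17 'a': node 1→2
i=18 'b': node 2→3  ** P0@[16:18],P2@[17:18]
i=19 'a': node 3→2 (fail-walked)
i=20 'a': node 2→6 (fail-walked)
i=21 'a': node 6→6 (fail-walked)
i=22 'b': node 6→7  ** P2@[21:22]
i=23 'a': node 7→2 (fail-walked)
i=24 'b': node 2→3  ** P0@[22:24],P2@[23:24]
i=25 'b': node 3→1 (fail-walked)
i=26 'a': node 1→2
i=27 'b': node 2→3  ** P0@[25:27],P2@[26:27]
i=28 'a': node 3→2 (fail-walked)
i=29 'a': node 2→6 (fail-walked)
i=30 'a': node 6→6 (fail-walked)
i=31 'b': node 6→7  ** P2@[30:31]
i=32 'a': node 7→2 (fail-walked)
i=33 'a': node 2→6 (fail-walked)
i=34 'b': node 6→7  ** P2@[33:34]
i=35 'b': node 7→1 (fail-walked)
i=36 'c': node 1→4
i=37 'c': node 4→5  ** P1@[35:37]
i=38 'b': node 5→1 (fail-walked)
i=39 'c': node 1→4
i=40 'b': node 4→1 (fail-walked)
i=41 'c': node 1→4
i=42 'c': node 4→5  ** P1@[40:42]
i=43 'b': node 5→1 (fail-walked)

All matches (sorted): [[1,2],[4,1],[8,1],[12,0],[12,2],[15,1],[18,0],[18,2],[22,2],[24,0],[24,2],[27,0],[27,2],[31,2],[34,2],[37,1],[42,1]]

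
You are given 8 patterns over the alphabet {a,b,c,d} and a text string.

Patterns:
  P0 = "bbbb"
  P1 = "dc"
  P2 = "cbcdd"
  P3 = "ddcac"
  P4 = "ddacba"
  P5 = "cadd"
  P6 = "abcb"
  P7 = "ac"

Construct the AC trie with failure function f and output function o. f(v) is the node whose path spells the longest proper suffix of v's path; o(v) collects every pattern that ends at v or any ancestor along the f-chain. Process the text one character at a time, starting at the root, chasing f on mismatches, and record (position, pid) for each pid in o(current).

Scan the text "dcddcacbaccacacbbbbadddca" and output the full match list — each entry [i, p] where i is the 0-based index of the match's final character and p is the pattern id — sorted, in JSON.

Build automaton:
Trie (insert patterns):
  0='ε' goto a→23 b→1 c→7 d→5
  1='b' goto b→2
  2='bb' goto b→3
  3='bbb' goto b→4
  4='bbbb' goto ·  ←P0
  5='d' goto c→6 d→12
  6='dc' goto ·  ←P1
  7='c' goto a→20 b→8
  8='cb' goto c→9
  9='cbc' goto d→10
  10='cbcd' goto d→11
  11='cbcdd' goto ·  ←P2
  12='dd' goto a→16 c→13
  13='ddc' goto a→14
  14='ddca' goto c→15
  15='ddcac' goto ·  ←P3
  16='dda' goto c→17
  17='ddac' goto b→18
  18='ddacb' goto a→19
  19='ddacba' goto ·  ←P4
  20='ca' goto d→21
  21='cad' goto d→22
  22='cadd' goto ·  ←P5
  23='a' goto b→24 c→27
  24='ab' goto c→25
  25='abc' goto b→26
  26='abcb' goto ·  ←P6
  27='ac' goto ·  ←P7

Failure links (BFS by depth):
  n1('b'): parent n0 fail=0; on 'b' 0 → fail=0;  out ∅∪∅=∅
  n5('d'): parent n0 fail=0; on 'd' 0 → fail=0;  out ∅∪∅=∅
  n7('c'): parent n0 fail=0; on 'c' 0 → fail=0;  out ∅∪∅=∅
  n23('a'): parent n0 fail=0; on 'a' 0 → fail=0;  out ∅∪∅=∅
  n2('bb'): parent n1 fail=0; on 'b' 0 → fail=1;  out ∅∪∅=∅
  n6('dc'): parent n5 fail=0; on 'c' 0 → fail=7;  out {1}∪∅={1}
  n8('cb'): parent n7 fail=0; on 'b' 0 → fail=1;  out ∅∪∅=∅
  n12('dd'): parent n5 fail=0; on 'd' 0 → fail=5;  out ∅∪∅=∅
  n20('ca'): parent n7 fail=0; on 'a' 0 → fail=23;  out ∅∪∅=∅
  n24('ab'): parent n23 fail=0; on 'b' 0 → fail=1;  out ∅∪∅=∅
  n27('ac'): parent n23 fail=0; on 'c' 0 → fail=7;  out {7}∪∅={7}
  n3('bbb'): parent n2 fail=1; on 'b' 1 → fail=2;  out ∅∪∅=∅
  n9('cbc'): parent n8 fail=1; on 'c' 1→0 → fail=7;  out ∅∪∅=∅
  n13('ddc'): parent n12 fail=5; on 'c' 5 → fail=6;  out ∅∪{1}={1}
  n16('dda'): parent n12 fail=5; on 'a' 5→0 → fail=23;  out ∅∪∅=∅
  n21('cad'): parent n20 fail=23; on 'd' 23→0 → fail=5;  out ∅∪∅=∅
  n25('abc'): parent n24 fail=1; on 'c' 1→0 → fail=7;  out ∅∪∅=∅
  n4('bbbb'): parent n3 fail=2; on 'b' 2 → fail=3;  out {0}∪∅={0}
  n10('cbcd'): parent n9 fail=7; on 'd' 7→0 → fail=5;  out ∅∪∅=∅
  n14('ddca'): parent n13 fail=6; on 'a' 6→7 → fail=20;  out ∅∪∅=∅
  n17('ddac'): parent n16 fail=23; on 'c' 23 → fail=27;  out ∅∪{7}={7}
  n22('cadd'): parent n21 fail=5; on 'd' 5 → fail=12;  out {5}∪∅={5}
  n26('abcb'): parent n25 fail=7; on 'b' 7 → fail=8;  out {6}∪∅={6}
  n11('cbcdd'): parent n10 fail=5; on 'd' 5 → fail=12;  out {2}∪∅={2}
  n15('ddcac'): parent n14 fail=20; on 'c' 20→23 → fail=27;  out {3}∪{7}={3,7}
  n18('ddacb'): parent n17 fail=27; on 'b' 27→7 → fail=8;  out ∅∪∅=∅
  n19('ddacba'): parent n18 fail=8; on 'a' 8→1→0 → fail=23;  out {4}∪∅={4}

Run:
i=0 'd': node 0→5
i=1 'c': node 5→6  → match P1@[0:1]
i=2 'd': node 6→5 (fail-walked)
i=3 'd': node 5→12
i=4 'c': node 12→13  → match P1@[3:4]
i=5 'a': node 13→14
i=6 'c': node 14→15  → match P3@[2:6],P7@[5:6]
i=7 'b': node 15→8 (fail-walked)
i=8 'a': node 8→23 (fail-walked)
i=9 'c': node 23→27  → match P7@[8:9]
i=10 'c': node 27→7 (fail-walked)
i=11 'a': node 7→20
i=12 'c': node 20→27 (fail-walked)  → match P7@[11:12]
i=13 'a': node 27→20 (fail-walked)
i=14 'c': node 20→27 (fail-walked)  → match P7@[13:14]
i=15 'b': node 27→8 (fail-walked)
i=16 'b': node 8→2 (fail-walked)
i=17 'b': node 2→3
i=18 'b': node 3→4  → match P0@[15:18]
i=19 'a': node 4→23 (fail-walked)
i=20 'd': node 23→5 (fail-walked)
i=21 'd': node 5→12
i=22 'd': node 12→12 (fail-walked)
i=23 'c': node 12→13  → match P1@[22:23]
i=24 'a': node 13→14

Matches: [[1,1],[4,1],[6,3],[6,7],[9,7],[12,7],[14,7],[18,0],[23,1]]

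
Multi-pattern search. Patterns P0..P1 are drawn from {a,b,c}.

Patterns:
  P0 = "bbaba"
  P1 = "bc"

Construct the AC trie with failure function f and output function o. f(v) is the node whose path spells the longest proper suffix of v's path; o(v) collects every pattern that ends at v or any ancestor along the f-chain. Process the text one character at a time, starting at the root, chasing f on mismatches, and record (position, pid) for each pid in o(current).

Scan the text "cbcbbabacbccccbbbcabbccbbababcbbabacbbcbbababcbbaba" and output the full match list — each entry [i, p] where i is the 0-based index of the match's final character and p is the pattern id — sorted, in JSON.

Build:
Trie (insert patterns):
  0='ε' goto b→1
  1='b' goto b→2 c→6
  2='bb' goto a→3
  3='bba' goto b→4
  4='bbab' goto a→5
  5='bbaba' goto ·  [P0 ends]
  6='bc' goto ·  [P1 ends]

BFS fail/out derivation:
  n1('b'): parent n0 fail=0; on 'b' 0 → fail=0;  out ∅∪∅=∅
  n2('bb'): parent n1 fail=0; on 'b' 0 → fail=1;  out ∅∪∅=∅
  n6('bc'): parent n1 fail=0; on 'c' 0 → fail=0;  out {1}∪∅={1}
  n3('bba'): parent n2 fail=1; on 'a' 1→0 → fail=0;  out ∅∪∅=∅
  n4('bbab'): parent n3 fail=0; on 'b' 0 → fail=1;  out ∅∪∅=∅
  n5('bbaba'): parent n4 fail=1; on 'a' 1→0 → fail=0;  out {0}∪∅={0}

Scan:
pos 0 'c': at 0
pos 1 'b': at 1
pos 2 'c': at 6  → match P1@[1:2]
pos 3 'b': at 1 (fail-walked)
pos 4 'b': at 2
pos 5 'a': at 3
pos 6 'b': at 4
pos 7 'a': at 5  → match P0@[3:7]
pos 8 'c': at 0 (fail-walked)
pos 9 'b': at 1
pos 10 'c': at 6  → match P1@[9:10]
pos 11 'c': at 0 (fail-walked)
pos 12 'c': at 0
pos 13 'c': at 0
pos 14 'b': at 1
pos 15 'b': at 2
pos 16 'b': at 2 (fail-walked)
pos 17 'c': at 6 (fail-walked)  → match P1@[16:17]
pos 18 'a': at 0 (fail-walked)
pos 19 'b': at 1
pos 20 'b': at 2
pos 21 'c': at 6 (fail-walked)  → match P1@[20:21]
pos 22 'c': at 0 (fail-walked)
pos 23 'b': at 1
pos 24 'b': at 2
pos 25 'a': at 3
pos 26 'b': at 4
pos 27 'a': at 5  → match P0@[23:27]
pos 28 'b': at 1 (fail-walked)
pos 29 'c': at 6  → match P1@[28:29]
pos 30 'b': at 1 (fail-walked)
pos 31 'b': at 2
pos 32 'a': at 3
pos 33 'b': at 4
pos 34 'a': at 5  → match P0@[30:34]
pos 35 'c': at 0 (fail-walked)
pos 36 'b': at 1
pos 37 'b': at 2
pos 38 'c': at 6 (fail-walked)  → match P1@[37:38]
pos 39 'b': at 1 (fail-walked)
pos 40 'b': at 2
pos 41 'a': at 3
pos 42 'b': at 4
pos 43 'a': at 5  → match P0@[39:43]
pos 44 'b': at 1 (fail-walked)
pos 45 'c': at 6  → match P1@[44:45]
pos 46 'b': at 1 (fail-walked)
pos 47 'b': at 2
pos 48 'a': at 3
pos 49 'b': at 4
pos 50 'a': at 5  → match P0@[46:50]

Result: [[2,1],[7,0],[10,1],[17,1],[21,1],[27,0],[29,1],[34,0],[38,1],[43,0],[45,1],[50,0]]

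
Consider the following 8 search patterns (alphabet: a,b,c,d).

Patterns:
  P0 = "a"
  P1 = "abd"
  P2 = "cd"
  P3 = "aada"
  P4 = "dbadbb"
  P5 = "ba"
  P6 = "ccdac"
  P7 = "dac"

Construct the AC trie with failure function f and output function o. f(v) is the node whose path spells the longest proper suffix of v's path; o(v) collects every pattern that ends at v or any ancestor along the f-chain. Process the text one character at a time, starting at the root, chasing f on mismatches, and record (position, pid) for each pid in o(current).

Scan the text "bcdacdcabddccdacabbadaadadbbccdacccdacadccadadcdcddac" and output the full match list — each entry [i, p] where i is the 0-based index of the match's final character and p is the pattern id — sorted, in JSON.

Construct AC machine:
Trie (insert patterns):
  0='ε' goto a→1 b→15 c→4 d→9
  1='a' goto a→6 b→2  [P0 ends]
  2='ab' goto d→3
  3='abd' goto ·  [P1 ends]
  4='c' goto c→17 d→5
  5='cd' goto ·  [P2 ends]
  6='aa' goto d→7
  7='aad' goto a→8
  8='aada' goto ·  [P3 ends]
  9='d' goto a→21 b→10
  10='db' goto a→11
  11='dba' goto d→12
  12='dbad' goto b→13
  13='dbadb' goto b→14
  14='dbadbb' goto ·  [P4 ends]
  15='b' goto a→16
  16='ba' goto ·  [P5 ends]
  17='cc' goto d→18
  18='ccd' goto a→19
  19='ccda' goto c→20
  20='ccdac' goto ·  [P6 ends]
  21='da' goto c→22
  22='dac' goto ·  [P7 ends]

Failure links (BFS by depth):
  n1('a'): parent n0 fail=0; on 'a' 0 → fail=0;  out {0}∪∅={0}
  n4('c'): parent n0 fail=0; on 'c' 0 → fail=0;  out ∅∪∅=∅
  n9('d'): parent n0 fail=0; on 'd' 0 → fail=0;  out ∅∪∅=∅
  n15('b'): parent n0 fail=0; on 'b' 0 → fail=0;  out ∅∪∅=∅
  n2('ab'): parent n1 fail=0; on 'b' 0 → fail=15;  out ∅∪∅=∅
  n5('cd'): parent n4 fail=0; on 'd' 0 → fail=9;  out {2}∪∅={2}
  n6('aa'): parent n1 fail=0; on 'a' 0 → fail=1;  out ∅∪{0}={0}
  n10('db'): parent n9 fail=0; on 'b' 0 → fail=15;  out ∅∪∅=∅
  n16('ba'): parent n15 fail=0; on 'a' 0 → fail=1;  out {5}∪{0}={0,5}
  n17('cc'): parent n4 fail=0; on 'c' 0 → fail=4;  out ∅∪∅=∅
  n21('da'): parent n9 fail=0; on 'a' 0 → fail=1;  out ∅∪{0}={0}
  n3('abd'): parent n2 fail=15; on 'd' 15→0 → fail=9;  out {1}∪∅={1}
  n7('aad'): parent n6 fail=1; on 'd' 1→0 → fail=9;  out ∅∪∅=∅
  n11('dba'): parent n10 fail=15; on 'a' 15 → fail=16;  out ∅∪{0,5}={0,5}
  n18('ccd'): parent n17 fail=4; on 'd' 4 → fail=5;  out ∅∪{2}={2}
  n22('dac'): parent n21 fail=1; on 'c' 1→0 → fail=4;  out {7}∪∅={7}
  n8('aada'): parent n7 fail=9; on 'a' 9 → fail=21;  out {3}∪{0}={0,3}
  n12('dbad'): parent n11 fail=16; on 'd' 16→1→0 → fail=9;  out ∅∪∅=∅
  n19('ccda'): parent n18 fail=5; on 'a' 5→9 → fail=21;  out ∅∪{0}={0}
  n13('dbadb'): parent n12 fail=9; on 'b' 9 → fail=10;  out ∅∪∅=∅
  n20('ccdac'): parent n19 fail=21; on 'c' 21 → fail=22;  out {6}∪{7}={6,7}
  n14('dbadbb'): parent n13 fail=10; on 'b' 10→15→0 → fail=15;  out {4}∪∅={4}

Run:
i=0 'b': node 0→15
i=1 'c': node 15→4 (via fail)
i=2 'd': node 4→5  emit P2@[1:2]
i=3 'a': node 5→21 (via fail)  emit P0@[3:3]
i=4 'c': node 21→22  emit P7@[2:4]
i=5 'd': node 22→5 (via fail)  emit P2@[4:5]
i=6 'c': node 5→4 (via fail)
i=7 'a': node 4→1 (via fail)  emit P0@[7:7]
i=8 'b': node 1→2
i=9 'd': node 2→3  emit P1@[7:9]
i=10 'd': node 3→9 (via fail)
i=11 'c': node 9→4 (via fail)
i=12 'c': node 4→17
i=13 'd': node 17→18  emit P2@[12:13]
i=14 'a': node 18→19  emit P0@[14:14]
i=15 'c': node 19→20  emit P6@[11:15],P7@[13:15]
i=16 'a': node 20→1 (via fail)  emit P0@[16:16]
i=17 'b': node 1→2
i=18 'b': node 2→15 (via fail)
i=19 'a': node 15→16  emit P0@[19:19],P5@[18:19]
i=20 'd': node 16→9 (via fail)
i=21 'a': node 9→21  emit P0@[21:21]
i=22 'a': node 21→6 (via fail)  emit P0@[22:22]
i=23 'd': node 6→7
i=24 'a': node 7→8  emit P0@[24:24],P3@[21:24]
i=25 'd': node 8→9 (via fail)
i=26 'b': node 9→10
i=27 'b': node 10→15 (via fail)
i=28 'c': node 15→4 (via fail)
i=29 'c': node 4→17
i=30 'd': node 17→18  emit P2@[29:30]
i=31 'a': node 18→19  emit P0@[31:31]
i=32 'c': node 19→20  emit P6@[28:32],P7@[30:32]
i=33 'c': node 20→17 (via fail)
i=34 'c': node 17→17 (via fail)
i=35 'd': node 17→18  emit P2@[34:35]
i=36 'a': node 18→19  emit P0@[36:36]
i=37 'c': node 19→20  emit P6@[33:37],P7@[35:37]
i=38 'a': node 20→1 (via fail)  emit P0@[38:38]
i=39 'd': node 1→9 (via fail)
i=40 'c': node 9→4 (via fail)
i=41 'c': node 4→17
i=42 'a': node 17→1 (via fail)  emit P0@[42:42]
i=43 'd': node 1→9 (via fail)
i=44 'a': node 9→21  emit P0@[44:44]
i=45 'd': node 21→9 (via fail)
i=46 'c': node 9→4 (via fail)
i=47 'd': node 4→5  emit P2@[46:47]
i=48 'c': node 5→4 (via fail)
i=49 'd': node 4→5  emit P2@[48:49]
i=50 'd': node 5→9 (via fail)
i=51 'a': node 9→21  emit P0@[51:51]
i=52 'c': node 21→22  emit P7@[50:52]

All matches (sorted): [[2,2],[3,0],[4,7],[5,2],[7,0],[9,1],[13,2],[14,0],[15,6],[15,7],[16,0],[19,0],[19,5],[21,0],[22,0],[24,0],[24,3],[30,2],[31,0],[32,6],[32,7],[35,2],[36,0],[37,6],[37,7],[38,0],[42,0],[44,0],[47,2],[49,2],[51,0],[52,7]]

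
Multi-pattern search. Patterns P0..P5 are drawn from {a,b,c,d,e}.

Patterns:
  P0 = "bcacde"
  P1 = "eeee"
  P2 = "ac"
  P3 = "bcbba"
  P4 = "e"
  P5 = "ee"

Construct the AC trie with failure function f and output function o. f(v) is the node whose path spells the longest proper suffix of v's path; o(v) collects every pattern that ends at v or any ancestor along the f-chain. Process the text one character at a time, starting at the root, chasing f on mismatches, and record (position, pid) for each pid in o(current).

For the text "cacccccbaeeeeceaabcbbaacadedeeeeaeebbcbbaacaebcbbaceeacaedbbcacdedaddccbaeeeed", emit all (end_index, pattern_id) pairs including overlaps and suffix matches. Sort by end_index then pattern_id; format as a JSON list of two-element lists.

Construct AC machine:
Trie nodes:
  0='ε' goto a→11 b→1 e→7
  1='b' goto c→2
  2='bc' goto a→3 b→13
  3='bca' goto c→4
  4='bcac' goto d→5
  5='bcacd' goto e→6
  6='bcacde' goto ·  [P0 ends]
  7='e' goto e→8  [P4 ends]
  8='ee' goto e→9  [P5 ends]
  9='eee' goto e→10
  10='eeee' goto ·  [P1 ends]
  11='a' goto c→12
  12='ac' goto ·  [P2 ends]
  13='bcb' goto b→14
  14='bcbb' goto a→15
  15='bcbba' goto ·  [P3 ends]

BFS fail/out derivation:
  fail(1) 'b': from fail(0)=0 chase 'b': 0 ⇒ 0;  out=∅∪out(0)=∅
  fail(7) 'e': from fail(0)=0 chase 'e': 0 ⇒ 0;  out={4}∪out(0)={4}
  fail(11) 'a': from fail(0)=0 chase 'a': 0 ⇒ 0;  out=∅∪out(0)=∅
  fail(2) 'bc': from fail(1)=0 chase 'c': 0 ⇒ 0;  out=∅∪out(0)=∅
  fail(8) 'ee': from fail(7)=0 chase 'e': 0 ⇒ 7;  out={5}∪out(7)={4,5}
  fail(12) 'ac': from fail(11)=0 chase 'c': 0 ⇒ 0;  out={2}∪out(0)={2}
  fail(3) 'bca': from fail(2)=0 chase 'a': 0 ⇒ 11;  out=∅∪out(11)=∅
  fail(9) 'eee': from fail(8)=7 chase 'e': 7 ⇒ 8;  out=∅∪out(8)={4,5}
  fail(13) 'bcb': from fail(2)=0 chase 'b': 0 ⇒ 1;  out=∅∪out(1)=∅
  fail(4) 'bcac': from fail(3)=11 chase 'c': 11 ⇒ 12;  out=∅∪out(12)={2}
  fail(10) 'eeee': from fail(9)=8 chase 'e': 8 ⇒ 9;  out={1}∪out(9)={1,4,5}
  fail(14) 'bcbb': from fail(13)=1 chase 'b': 1→0 ⇒ 1;  out=∅∪out(1)=∅
  fail(5) 'bcacd': from fail(4)=12 chase 'd': 12→0 ⇒ 0;  out=∅∪out(0)=∅
  fail(15) 'bcbba': from fail(14)=1 chase 'a': 1→0 ⇒ 11;  out={3}∪out(11)={3}
  fail(6) 'bcacde': from fail(5)=0 chase 'e': 0 ⇒ 7;  out={0}∪out(7)={0,4}

Text stream:
i=0 'c': node 0→0
i=1 'a': node 0→11
i=2 'c': node 11→12  ** P2@[1:2]
i=3 'c': node 12→0 (via fail)
i=4 'c': node 0→0
i=5 'c': node 0→0
i=6 'c': node 0→0
i=7 'b': node 0→1
i=8 'a': node 1→11 (via fail)
i=9 'e': node 11→7 (via fail)  ** P4@[9:9]
i=10 'e': node 7→8  ** P4@[10:10],P5@[9:10]
i=11 'e': node 8→9  ** P4@[11:11],P5@[10:11]
i=12 'e': node 9→10  ** P1@[9:12],P4@[12:12],P5@[11:12]
i=13 'c': node 10→0 (via fail)
i=14 'e': node 0→7  ** P4@[14:14]
i=15 'a': node 7→11 (via fail)
i=16 'a': node 11→11 (via fail)
i=17 'b': node 11→1 (via fail)
i=18 'c': node 1→2
i=19 'b': node 2→13
i=20 'b': node 13→14
i=21 'a': node 14→15  ** P3@[17:21]
i=22 'a': node 15→11 (via fail)
i=23 'c': node 11→12  ** P2@[22:23]
i=24 'a': node 12→11 (via fail)
i=25 'd': node 11→0 (via fail)
i=26 'e': node 0→7  ** P4@[26:26]
i=27 'd': node 7→0 (via fail)
i=28 'e': node 0→7  ** P4@[28:28]
i=29 'e': node 7→8  ** P4@[29:29],P5@[28:29]
i=30 'e': node 8→9  ** P4@[30:30],P5@[29:30]
i=31 'e': node 9→10  ** P1@[28:31],P4@[31:31],P5@[30:31]
i=32 'a': node 10→11 (via fail)
i=33 'e': node 11→7 (via fail)  ** P4@[33:33]
i=34 'e': node 7→8  ** P4@[34:34],P5@[33:34]
i=35 'b': node 8→1 (via fail)
i=36 'b': node 1→1 (via fail)
i=37 'c': node 1→2
i=38 'b': node 2→13
i=39 'b': node 13→14
i=40 'a': node 14→15  ** P3@[36:40]
i=41 'a': node 15→11 (via fail)
i=42 'c': node 11→12  ** P2@[41:42]
i=43 'a': node 12→11 (via fail)
i=44 'e': node 11→7 (via fail)  ** P4@[44:44]
i=45 'b': node 7→1 (via fail)
i=46 'c': node 1→2
i=47 'b': node 2→13
i=48 'b': node 13→14
i=49 'a': node 14→15  ** P3@[45:49]
i=50 'c': node 15→12 (via fail)  ** P2@[49:50]
i=51 'e': node 12→7 (via fail)  ** P4@[51:51]
i=52 'e': node 7→8  ** P4@[52:52],P5@[51:52]
i=53 'a': node 8→11 (via fail)
i=54 'c': node 11→12  ** P2@[53:54]
i=55 'a': node 12→11 (via fail)
i=56 'e': node 11→7 (via fail)  ** P4@[56:56]
i=57 'd': node 7→0 (via fail)
i=58 'b': node 0→1
i=59 'b': node 1→1 (via fail)
i=60 'c': node 1→2
i=61 'a': node 2→3
i=62 'c': node 3→4  ** P2@[61:62]
i=63 'd': node 4→5
i=64 'e': node 5→6  ** P0@[59:64],P4@[64:64]
i=65 'd': node 6→0 (via fail)
i=66 'a': node 0→11
i=67 'd': node 11→0 (via fail)
i=68 'd': node 0→0
i=69 'c': node 0→0
i=70 'c': node 0→0
i=71 'b': node 0→1
i=72 'a': node 1→11 (via fail)
i=73 'e': node 11→7 (via fail)  ** P4@[73:73]
i=74 'e': node 7→8  ** P4@[74:74],P5@[73:74]
i=75 'e': node 8→9  ** P4@[75:75],P5@[74:75]
i=76 'e': node 9→10  ** P1@[73:76],P4@[76:76],P5@[75:76]
i=77 'd': node 10→0 (via fail)

Matches: [[2,2],[9,4],[10,4],[10,5],[11,4],[11,5],[12,1],[12,4],[12,5],[14,4],[21,3],[23,2],[26,4],[28,4],[29,4],[29,5],[30,4],[30,5],[31,1],[31,4],[31,5],[33,4],[34,4],[34,5],[40,3],[42,2],[44,4],[49,3],[50,2],[51,4],[52,4],[52,5],[54,2],[56,4],[62,2],[64,0],[64,4],[73,4],[74,4],[74,5],[75,4],[75,5],[76,1],[76,4],[76,5]]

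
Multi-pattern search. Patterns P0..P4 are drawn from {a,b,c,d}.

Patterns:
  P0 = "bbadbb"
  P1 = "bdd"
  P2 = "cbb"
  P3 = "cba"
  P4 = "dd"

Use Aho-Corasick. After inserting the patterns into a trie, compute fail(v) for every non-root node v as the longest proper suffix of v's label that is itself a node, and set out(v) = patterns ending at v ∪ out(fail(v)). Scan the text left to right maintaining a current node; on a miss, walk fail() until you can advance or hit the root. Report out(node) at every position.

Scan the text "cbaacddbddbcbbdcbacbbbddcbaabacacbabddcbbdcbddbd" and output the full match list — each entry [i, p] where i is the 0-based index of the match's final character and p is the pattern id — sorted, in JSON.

Construct AC machine:
Trie nodes:
  n0 'ε': b→1 c→9 d→13
  n1 'b': b→2 d→7
  n2 'bb': a→3
  n3 'bba': d→4
  n4 'bbad': b→5
  n5 'bbadb': b→6
  n6 'bbadbb': ·  [P0 ends]
  n7 'bd': d→8
  n8 'bdd': ·  [P1 ends]
  n9 'c': b→10
  n10 'cb': a→12 b→11
  n11 'cbb': ·  [P2 ends]
  n12 'cba': ·  [P3 ends]
  n13 'd': d→14
  n14 'dd': ·  [P4 ends]

BFS fail/out derivation:
  n1('b'): parent n0 fail=0; on 'b' 0 → fail=0;  out ∅∪∅=∅
  n9('c'): parent n0 fail=0; on 'c' 0 → fail=0;  out ∅∪∅=∅
  n13('d'): parent n0 fail=0; on 'd' 0 → fail=0;  out ∅∪∅=∅
  n2('bb'): parent n1 fail=0; on 'b' 0 → fail=1;  out ∅∪∅=∅
  n7('bd'): parent n1 fail=0; on 'd' 0 → fail=13;  out ∅∪∅=∅
  n10('cb'): parent n9 fail=0; on 'b' 0 → fail=1;  out ∅∪∅=∅
  n14('dd'): parent n13 fail=0; on 'd' 0 → fail=13;  out {4}∪∅={4}
  n3('bba'): parent n2 fail=1; on 'a' 1→0 → fail=0;  out ∅∪∅=∅
  n8('bdd'): parent n7 fail=13; on 'd' 13 → fail=14;  out {1}∪{4}={1,4}
  n11('cbb'): parent n10 fail=1; on 'b' 1 → fail=2;  out {2}∪∅={2}
  n12('cba'): parent n10 fail=1; on 'a' 1→0 → fail=0;  out {3}∪∅={3}
  n4('bbad'): parent n3 fail=0; on 'd' 0 → fail=13;  out ∅∪∅=∅
  n5('bbadb'): parent n4 fail=13; on 'b' 13→0 → fail=1;  out ∅∪∅=∅
  n6('bbadbb'): parent n5 fail=1; on 'b' 1 → fail=2;  out {0}∪∅={0}

Scan:
i=0 'c': node 0→9
i=1 'b': node 9→10
i=2 'a': node 10→12  emit P3@[0:2]
i=3 'a': node 12→0 ·f
i=4 'c': node 0→9
i=5 'd': node 9→13 ·f
i=6 'd': node 13→14  emit P4@[5:6]
i=7 'b': node 14→1 ·f
i=8 'd': node 1→7
i=9 'd': node 7→8  emit P1@[7:9],P4@[8:9]
i=10 'b': node 8→1 ·f
i=11 'c': node 1→9 ·f
i=12 'b': node 9→10
i=13 'b': node 10→11  emit P2@[11:13]
i=14 'd': node 11→7 ·f
i=15 'c': node 7→9 ·f
i=16 'b': node 9→10
i=17 'a': node 10→12  emit P3@[15:17]
i=18 'c': node 12→9 ·f
i=19 'b': node 9→10
i=20 'b': node 10→11  emit P2@[18:20]
i=21 'b': node 11→2 ·f
i=22 'd': node 2→7 ·f
i=23 'd': node 7→8  emit P1@[21:23],P4@[22:23]
i=24 'c': node 8→9 ·f
i=25 'b': node 9→10
i=26 'a': node 10→12  emit P3@[24:26]
i=27 'a': node 12→0 ·f
i=28 'b': node 0→1
i=29 'a': node 1→0 ·f
i=30 'c': node 0→9
i=31 'a': node 9→0 ·f
i=32 'c': node 0→9
i=33 'b': node 9→10
i=34 'a': node 10→12  emit P3@[32:34]
i=35 'b': node 12→1 ·f
i=36 'd': node 1→7
i=37 'd': node 7→8  emit P1@[35:37],P4@[36:37]
i=38 'c': node 8→9 ·f
i=39 'b': node 9→10
i=40 'b': node 10→11  emit P2@[38:40]
i=41 'd': node 11→7 ·f
i=42 'c': node 7→9 ·f
i=43 'b': node 9→10
i=44 'd': node 10→7 ·f
i=45 'd': node 7→8  emit P1@[43:45],P4@[44:45]
i=46 'b': node 8→1 ·f
i=47 'd': node 1→7

All matches (sorted): [[2,3],[6,4],[9,1],[9,4],[13,2],[17,3],[20,2],[23,1],[23,4],[26,3],[34,3],[37,1],[37,4],[40,2],[45,1],[45,4]]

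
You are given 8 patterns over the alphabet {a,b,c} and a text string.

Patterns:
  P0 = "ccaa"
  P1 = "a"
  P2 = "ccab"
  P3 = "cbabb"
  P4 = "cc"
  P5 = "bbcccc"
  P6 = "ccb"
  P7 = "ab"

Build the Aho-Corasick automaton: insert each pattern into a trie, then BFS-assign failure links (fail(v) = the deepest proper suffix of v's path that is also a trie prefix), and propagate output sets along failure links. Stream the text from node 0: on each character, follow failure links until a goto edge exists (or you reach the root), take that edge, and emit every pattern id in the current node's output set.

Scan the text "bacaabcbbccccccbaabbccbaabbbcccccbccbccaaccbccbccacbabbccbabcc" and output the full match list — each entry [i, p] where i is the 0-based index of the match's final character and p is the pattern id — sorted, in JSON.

Construct AC machine:
Trie nodes:
  0='ε' goto a→5 b→11 c→1
  1='c' goto b→7 c→2
  2='cc' goto a→3 b→17  [P4 ends]
  3='cca' goto a→4 b→6
  4='ccaa' goto ·  [P0 ends]
  5='a' goto b→18  [P1 ends]
  6='ccab' goto ·  [P2 ends]
  7='cb' goto a→8
  8='cba' goto b→9
  9='cbab' goto b→10
  10='cbabb' goto ·  [P3 ends]
  11='b' goto b→12
  12='bb' goto c→13
  13='bbc' goto c→14
  14='bbcc' goto c→15
  15='bbccc' goto c→16
  16='bbcccc' goto ·  [P5 ends]
  17='ccb' goto ·  [P6 ends]
  18='ab' goto ·  [P7 ends]

BFS fail/out derivation:
  fail(1) 'c': from fail(0)=0 chase 'c': 0 ⇒ 0;  out=∅∪out(0)=∅
  fail(5) 'a': from fail(0)=0 chase 'a': 0 ⇒ 0;  out={1}∪out(0)={1}
  fail(11) 'b': from fail(0)=0 chase 'b': 0 ⇒ 0;  out=∅∪out(0)=∅
  fail(2) 'cc': from fail(1)=0 chase 'c': 0 ⇒ 1;  out={4}∪out(1)={4}
  fail(7) 'cb': from fail(1)=0 chase 'b': 0 ⇒ 11;  out=∅∪out(11)=∅
  fail(12) 'bb': from fail(11)=0 chase 'b': 0 ⇒ 11;  out=∅∪out(11)=∅
  fail(18) 'ab': from fail(5)=0 chase 'b': 0 ⇒ 11;  out={7}∪out(11)={7}
  fail(3) 'cca': from fail(2)=1 chase 'a': 1→0 ⇒ 5;  out=∅∪out(5)={1}
  fail(8) 'cba': from fail(7)=11 chase 'a': 11→0 ⇒ 5;  out=∅∪out(5)={1}
  fail(13) 'bbc': from fail(12)=11 chase 'c': 11→0 ⇒ 1;  out=∅∪out(1)=∅
  fail(17) 'ccb': from fail(2)=1 chase 'b': 1 ⇒ 7;  out={6}∪out(7)={6}
  fail(4) 'ccaa': from fail(3)=5 chase 'a': 5→0 ⇒ 5;  out={0}∪out(5)={0,1}
  fail(6) 'ccab': from fail(3)=5 chase 'b': 5 ⇒ 18;  out={2}∪out(18)={2,7}
  fail(9) 'cbab': from fail(8)=5 chase 'b': 5 ⇒ 18;  out=∅∪out(18)={7}
  fail(14) 'bbcc': from fail(13)=1 chase 'c': 1 ⇒ 2;  out=∅∪out(2)={4}
  fail(10) 'cbabb': from fail(9)=18 chase 'b': 18→11 ⇒ 12;  out={3}∪out(12)={3}
  fail(15) 'bbccc': from fail(14)=2 chase 'c': 2→1 ⇒ 2;  out=∅∪out(2)={4}
  fail(16) 'bbcccc': from fail(15)=2 chase 'c': 2→1 ⇒ 2;  out={5}∪out(2)={4,5}

Scan:
pos 0 'b': at 11
pos 1 'a': at 5 ·f  ** P1@[1:1]
pos 2 'c': at 1 ·f
pos 3 'a': at 5 ·f  ** P1@[3:3]
pos 4 'a': at 5 ·f  ** P1@[4:4]
pos 5 'b': at 18  ** P7@[4:5]
pos 6 'c': at 1 ·f
pos 7 'b': at 7
pos 8 'b': at 12 ·f
pos 9 'c': at 13
pos 10 'c': at 14  ** P4@[9:10]
pos 11 'c': at 15  ** P4@[10:11]
pos 12 'c': at 16  ** P4@[11:12],P5@[7:12]
pos 13 'c': at 2 ·f  ** P4@[12:13]
pos 14 'c': at 2 ·f  ** P4@[13:14]
pos 15 'b': at 17  ** P6@[13:15]
pos 16 'a': at 8 ·f  ** P1@[16:16]
pos 17 'a': at 5 ·f  ** P1@[17:17]
pos 18 'b': at 18  ** P7@[17:18]
pos 19 'b': at 12 ·f
pos 20 'c': at 13
pos 21 'c': at 14  ** P4@[20:21]
pos 22 'b': at 17 ·f  ** P6@[20:22]
pos 23 'a': at 8 ·f  ** P1@[23:23]
pos 24 'a': at 5 ·f  ** P1@[24:24]
pos 25 'b': at 18  ** P7@[24:25]
pos 26 'b': at 12 ·f
pos 27 'b': at 12 ·f
pos 28 'c': at 13
pos 29 'c': at 14  ** P4@[28:29]
pos 30 'c': at 15  ** P4@[29:30]
pos 31 'c': at 16  ** P4@[30:31],P5@[26:31]
pos 32 'c': at 2 ·f  ** P4@[31:32]
pos 33 'b': at 17  ** P6@[31:33]
pos 34 'c': at 1 ·f
pos 35 'c': at 2  ** P4@[34:35]
pos 36 'b': at 17  ** P6@[34:36]
pos 37 'c': at 1 ·f
pos 38 'c': at 2  ** P4@[37:38]
pos 39 'a': at 3  ** P1@[39:39]
pos 40 'a': at 4  ** P0@[37:40],P1@[40:40]
pos 41 'c': at 1 ·f
pos 42 'c': at 2  ** P4@[41:42]
pos 43 'b': at 17  ** P6@[41:43]
pos 44 'c': at 1 ·f
pos 45 'c': at 2  ** P4@[44:45]
pos 46 'b': at 17  ** P6@[44:46]
pos 47 'c': at 1 ·f
pos 48 'c': at 2  ** P4@[47:48]
pos 49 'a': at 3  ** P1@[49:49]
pos 50 'c': at 1 ·f
pos 51 'b': at 7
pos 52 'a': at 8  ** P1@[52:52]
pos 53 'b': at 9  ** P7@[52:53]
pos 54 'b': at 10  ** P3@[50:54]
pos 55 'c': at 13 ·f
pos 56 'c': at 14  ** P4@[55:56]
pos 57 'b': at 17 ·f  ** P6@[55:57]
pos 58 'a': at 8 ·f  ** P1@[58:58]
pos 59 'b': at 9  ** P7@[58:59]
pos 60 'c': at 1 ·f
pos 61 'c': at 2  ** P4@[60:61]

Matches: [[1,1],[3,1],[4,1],[5,7],[10,4],[11,4],[12,4],[12,5],[13,4],[14,4],[15,6],[16,1],[17,1],[18,7],[21,4],[22,6],[23,1],[24,1],[25,7],[29,4],[30,4],[31,4],[31,5],[32,4],[33,6],[35,4],[36,6],[38,4],[39,1],[40,0],[40,1],[42,4],[43,6],[45,4],[46,6],[48,4],[49,1],[52,1],[53,7],[54,3],[56,4],[57,6],[58,1],[59,7],[61,4]]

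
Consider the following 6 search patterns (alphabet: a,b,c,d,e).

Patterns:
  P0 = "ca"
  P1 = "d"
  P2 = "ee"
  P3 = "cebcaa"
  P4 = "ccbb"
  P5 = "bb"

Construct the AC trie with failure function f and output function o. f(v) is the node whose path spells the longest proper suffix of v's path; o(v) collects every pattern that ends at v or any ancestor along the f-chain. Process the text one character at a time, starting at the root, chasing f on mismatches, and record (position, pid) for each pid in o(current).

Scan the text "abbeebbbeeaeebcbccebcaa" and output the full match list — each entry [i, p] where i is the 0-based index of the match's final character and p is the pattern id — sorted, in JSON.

Build automaton:
Trie (insert patterns):
  0='ε' goto b→14 c→1 d→3 e→4
  1='c' goto a→2 c→11 e→6
  2='ca' goto ·  ←P0
  3='d' goto ·  ←P1
  4='e' goto e→5
  5='ee' goto ·  ←P2
  6='ce' goto b→7
  7='ceb' goto c→8
  8='cebc' goto a→9
  9='cebca' goto a→10
  10='cebcaa' goto ·  ←P3
  11='cc' goto b→12
  12='ccb' goto b→13
  13='ccbb' goto ·  ←P4
  14='b' goto b→15
  15='bb' goto ·  ←P5

Failure links (BFS by depth):
  fail(1) 'c': from fail(0)=0 chase 'c': 0 ⇒ 0;  out=∅∪out(0)=∅
  fail(3) 'd': from fail(0)=0 chase 'd': 0 ⇒ 0;  out={1}∪out(0)={1}
  fail(4) 'e': from fail(0)=0 chase 'e': 0 ⇒ 0;  out=∅∪out(0)=∅
  fail(14) 'b': from fail(0)=0 chase 'b': 0 ⇒ 0;  out=∅∪out(0)=∅
  fail(2) 'ca': from fail(1)=0 chase 'a': 0 ⇒ 0;  out={0}∪out(0)={0}
  fail(5) 'ee': from fail(4)=0 chase 'e': 0 ⇒ 4;  out={2}∪out(4)={2}
  fail(6) 'ce': from fail(1)=0 chase 'e': 0 ⇒ 4;  out=∅∪out(4)=∅
  fail(11) 'cc': from fail(1)=0 chase 'c': 0 ⇒ 1;  out=∅∪out(1)=∅
  fail(15) 'bb': from fail(14)=0 chase 'b': 0 ⇒ 14;  out={5}∪out(14)={5}
  fail(7) 'ceb': from fail(6)=4 chase 'b': 4→0 ⇒ 14;  out=∅∪out(14)=∅
  fail(12) 'ccb': from fail(11)=1 chase 'b': 1→0 ⇒ 14;  out=∅∪out(14)=∅
  fail(8) 'cebc': from fail(7)=14 chase 'c': 14→0 ⇒ 1;  out=∅∪out(1)=∅
  fail(13) 'ccbb': from fail(12)=14 chase 'b': 14 ⇒ 15;  out={4}∪out(15)={4,5}
  fail(9) 'cebca': from fail(8)=1 chase 'a': 1 ⇒ 2;  out=∅∪out(2)={0}
  fail(10) 'cebcaa': from fail(9)=2 chase 'a': 2→0 ⇒ 0;  out={3}∪out(0)={3}

Scan:
pos 0 'a': at 0
pos 1 'b': at 14
pos 2 'b': at 15  ** P5@[1:2]
pos 3 'e': at 4 ·f
pos 4 'e': at 5  ** P2@[3:4]
pos 5 'b': at 14 ·f
pos 6 'b': at 15  ** P5@[5:6]
pos 7 'b': at 15 ·f  ** P5@[6:7]
pos 8 'e': at 4 ·f
pos 9 'e': at 5  ** P2@[8:9]
pos 10 'a': at 0 ·f
pos 11 'e': at 4
pos 12 'e': at 5  ** P2@[11:12]
pos 13 'b': at 14 ·f
pos 14 'c': at 1 ·f
pos 15 'b': at 14 ·f
pos 16 'c': at 1 ·f
pos 17 'c': at 11
pos 18 'e': at 6 ·f
pos 19 'b': at 7
pos 20 'c': at 8
pos 21 'a': at 9  ** P0@[20:21]
pos 22 'a': at 10  ** P3@[17:22]

Result: [[2,5],[4,2],[6,5],[7,5],[9,2],[12,2],[21,0],[22,3]]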